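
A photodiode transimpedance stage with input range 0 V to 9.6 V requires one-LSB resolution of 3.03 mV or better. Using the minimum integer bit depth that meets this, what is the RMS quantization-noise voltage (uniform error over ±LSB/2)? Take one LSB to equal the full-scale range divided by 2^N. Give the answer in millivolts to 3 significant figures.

Span = 9.6 V.
Required number of levels: 9.6/3.03 mV = 3168.3; smallest N with 2^N ≥ that is 12.
LSB = 9.6 V / 2^12 = 2.3438 mV.
RMS noise = LSB/√12 = 0.677 mV.

0.677 mV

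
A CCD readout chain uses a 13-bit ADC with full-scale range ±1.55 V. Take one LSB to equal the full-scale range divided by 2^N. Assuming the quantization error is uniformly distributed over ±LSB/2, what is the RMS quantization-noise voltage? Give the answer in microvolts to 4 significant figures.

The full-scale span is 1.55 − (-1.55) = 3.1 V.
Step size = 3.1/8192 V = 378.418 µV.
RMS of a uniform error over width LSB is LSB/√12 = 109.2 µV.

109.2 µV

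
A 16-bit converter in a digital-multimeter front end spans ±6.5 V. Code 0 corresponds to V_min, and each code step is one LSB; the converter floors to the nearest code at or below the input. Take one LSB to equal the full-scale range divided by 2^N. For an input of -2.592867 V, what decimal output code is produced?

19696

Full-scale range = 6.5 V − (-6.5 V) = 13 V. LSB = 13 V / 2^16 ≈ 198.4 µV.
V_in − V_min = -2.592867 − (-6.5) = 3.907133 V.
Divide by LSB: 3.907133 × 65536/13 = 19696.7591.
Truncating gives code 19696.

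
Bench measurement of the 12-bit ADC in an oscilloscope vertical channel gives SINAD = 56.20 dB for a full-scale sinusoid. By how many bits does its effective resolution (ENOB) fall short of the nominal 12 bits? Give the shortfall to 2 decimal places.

ENOB = (SINAD − 1.76)/6.02 = (56.20 − 1.76)/6.02 = 9.0432 bits.
12 − 9.0432 = 2.96 bits below nominal.

2.96 bits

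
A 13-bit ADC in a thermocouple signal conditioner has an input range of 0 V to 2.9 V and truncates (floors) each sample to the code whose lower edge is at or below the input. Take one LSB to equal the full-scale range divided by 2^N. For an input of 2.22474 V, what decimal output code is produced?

V_FS = 2.9 V. LSB = 2.9 V / 2^13 ≈ 354.0 µV.
(V_in − V_min) × 2^13/range = (2.22474 − (0)) × 8192/2.9 = 6284.507.
Floor → code = 6284.

6284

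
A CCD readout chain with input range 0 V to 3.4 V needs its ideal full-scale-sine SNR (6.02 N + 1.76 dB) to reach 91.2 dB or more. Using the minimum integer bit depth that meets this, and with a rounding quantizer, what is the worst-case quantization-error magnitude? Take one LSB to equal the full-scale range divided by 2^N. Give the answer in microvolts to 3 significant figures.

51.9 µV

Range is 3.4 V.
N ≥ (91.2 − 1.76)/6.02 = 14.857 → N_min = 15.
LSB = 3.4 V ÷ 2^15 = 3.4/32768 V = 103.76 µV.
Half an LSB is 51.9 µV.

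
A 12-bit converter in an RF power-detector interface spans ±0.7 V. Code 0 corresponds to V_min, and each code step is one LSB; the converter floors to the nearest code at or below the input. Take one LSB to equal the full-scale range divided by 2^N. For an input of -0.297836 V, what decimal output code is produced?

Range = 0.7 − (-0.7) = 1.4 V. LSB = 1.4 V / 2^12 ≈ 341.8 µV.
V_in − V_min = -0.297836 − (-0.7) = 0.402164 V.
Divide by LSB: 0.402164 × 4096/1.4 = 1176.6170.
Truncating gives code 1176.

1176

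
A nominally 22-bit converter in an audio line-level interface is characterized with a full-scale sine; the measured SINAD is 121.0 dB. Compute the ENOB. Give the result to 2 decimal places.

19.81 bits

ENOB = (SINAD − 1.76) / 6.02 = (121.0 − 1.76) / 6.02 = 119.24 / 6.02 = 19.8073.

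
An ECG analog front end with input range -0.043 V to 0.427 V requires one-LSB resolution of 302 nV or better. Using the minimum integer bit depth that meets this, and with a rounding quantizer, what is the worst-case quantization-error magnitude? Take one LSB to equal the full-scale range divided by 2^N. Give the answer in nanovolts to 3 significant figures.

Span: 0.427 V − (-0.043 V) = 0.47 V.
0.47 V / 302 nV = 1.556e6. Since 2^20 = 1048576 and 2^21 = 2097152, N = 21.
One LSB is 0.47 V / 2097152 = 224.11 nV.
|e|_max = LSB/2 = 112 nV.

112 nV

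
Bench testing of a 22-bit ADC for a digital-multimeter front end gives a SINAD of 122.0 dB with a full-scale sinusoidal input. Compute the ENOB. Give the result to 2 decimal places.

ENOB = (SINAD − 1.76) / 6.02 = (122.0 − 1.76) / 6.02 = 120.24 / 6.02 = 19.9734.

19.97 bits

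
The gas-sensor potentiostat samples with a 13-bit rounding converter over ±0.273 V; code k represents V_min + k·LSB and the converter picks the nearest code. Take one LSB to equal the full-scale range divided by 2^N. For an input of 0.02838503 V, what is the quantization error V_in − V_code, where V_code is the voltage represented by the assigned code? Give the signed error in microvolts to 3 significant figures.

The full-scale span is 0.273 − (-0.273) = 0.546 V. LSB = 0.546 V / 2^13 ≈ 66.65 µV.
Position in LSBs: (0.02838503 − (-0.273)) × 8192/0.546 = 4521.8794; rounding gives k = 4522.
V_code = -0.273 + (4522/8192) × 0.546 = 0.02839306641 V.
V_in − V_code = 0.02838503 − (0.02839306641) = −8.04 µV.

−8.04 µV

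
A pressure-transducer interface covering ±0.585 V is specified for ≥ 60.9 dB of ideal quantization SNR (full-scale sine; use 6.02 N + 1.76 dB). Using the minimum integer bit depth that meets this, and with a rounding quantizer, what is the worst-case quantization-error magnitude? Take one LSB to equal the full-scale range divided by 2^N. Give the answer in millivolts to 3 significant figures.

The full-scale span is 0.585 − (-0.585) = 1.17 V.
N ≥ (60.9 − 1.76)/6.02 = 9.824 → N_min = 10.
Step size = 1.17/1024 V = 1.1426 mV.
Half an LSB is 0.571 mV.

0.571 mV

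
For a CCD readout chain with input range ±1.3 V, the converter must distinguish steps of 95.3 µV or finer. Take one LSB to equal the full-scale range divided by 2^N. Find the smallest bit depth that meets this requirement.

The full-scale span is 1.3 − (-1.3) = 2.6 V.
2.6 V / 95.3 µV = 27280. Since 2^14 = 16384 and 2^15 = 32768, N = 15.

15 bits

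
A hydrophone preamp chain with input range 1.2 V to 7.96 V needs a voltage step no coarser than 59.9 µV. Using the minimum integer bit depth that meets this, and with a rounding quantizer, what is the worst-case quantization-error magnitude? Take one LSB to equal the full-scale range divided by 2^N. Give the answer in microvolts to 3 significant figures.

25.8 µV

The full-scale span is 7.96 − (1.2) = 6.76 V.
6.76 V / 59.9 µV = 112900. Since 2^16 = 65536 and 2^17 = 131072, N = 17.
Step size = 6.76/131072 V = 51.575 µV.
Half an LSB is 25.8 µV.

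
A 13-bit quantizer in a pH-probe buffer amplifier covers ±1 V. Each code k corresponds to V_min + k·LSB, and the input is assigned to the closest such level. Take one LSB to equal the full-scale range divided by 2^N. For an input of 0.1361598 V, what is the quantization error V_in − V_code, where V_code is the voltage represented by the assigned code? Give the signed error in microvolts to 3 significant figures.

Full-scale range = 1 V − (-1 V) = 2 V. LSB = 2 V / 2^13 ≈ 244.1 µV.
(0.1361598 − (-1)) / LSB = 1.1361598 × 8192/2 = 4653.7105. Nearest integer: k = 4654.
Reconstructed level: -1 + 4654 × 2/8192 V = 0.1362304688 V.
e = 0.1361598 − (0.1362304688) = −70.7 µV.

−70.7 µV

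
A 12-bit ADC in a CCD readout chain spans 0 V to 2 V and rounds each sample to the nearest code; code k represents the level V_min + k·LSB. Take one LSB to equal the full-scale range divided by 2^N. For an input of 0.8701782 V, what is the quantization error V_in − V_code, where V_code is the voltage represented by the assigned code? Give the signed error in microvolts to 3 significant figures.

+61.0 µV

V_FS = 2 V. LSB = 2 V / 2^12 ≈ 488.3 µV.
(V_in − V_min)/LSB = (0.8701782 − (0)) × 4096/2 = 1782.1250 → nearest code k = 1782.
Reconstructed level: 0 + 1782 × 2/4096 V = 0.8701171875 V.
e = 0.8701782 − (0.8701171875) = +61.0 µV.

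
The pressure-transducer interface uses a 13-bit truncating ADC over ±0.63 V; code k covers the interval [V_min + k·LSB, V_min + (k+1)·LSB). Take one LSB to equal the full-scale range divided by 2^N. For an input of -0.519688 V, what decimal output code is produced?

717

The full-scale span is 0.63 − (-0.63) = 1.26 V. LSB = 1.26 V / 2^13 ≈ 153.8 µV.
(V_in − V_min) × 2^13/range = (-0.519688 − (-0.63)) × 8192/1.26 = 717.203.
Floor → code = 717.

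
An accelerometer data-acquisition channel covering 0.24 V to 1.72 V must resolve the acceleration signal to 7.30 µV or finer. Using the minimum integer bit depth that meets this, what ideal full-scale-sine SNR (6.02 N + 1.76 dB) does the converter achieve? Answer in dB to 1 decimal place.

Span: 1.72 V − (0.24 V) = 1.48 V.
Need 2^N ≥ 1.48 V / 7.30 µV = 202700 → N_min = 18.
SNR = 6.02 × 18 + 1.76 = 110.12 dB.

110.1 dB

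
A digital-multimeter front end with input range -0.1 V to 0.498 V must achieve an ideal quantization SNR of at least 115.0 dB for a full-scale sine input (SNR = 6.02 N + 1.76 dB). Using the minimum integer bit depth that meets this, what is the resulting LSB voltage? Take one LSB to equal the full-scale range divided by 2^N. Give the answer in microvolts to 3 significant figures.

1.14 µV

The full-scale span is 0.498 − (-0.1) = 0.598 V.
N ≥ (115.0 − 1.76)/6.02 = 18.811 → N_min = 19.
Step size = 0.598/524288 V = 1.14 µV.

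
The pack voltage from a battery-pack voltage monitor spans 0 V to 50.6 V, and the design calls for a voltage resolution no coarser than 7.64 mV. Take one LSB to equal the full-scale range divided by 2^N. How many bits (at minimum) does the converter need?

13 bits

V_FS = 50.6 V.
Required number of levels: 50.6/7.64 mV = 6623.0; smallest N with 2^N ≥ that is 13.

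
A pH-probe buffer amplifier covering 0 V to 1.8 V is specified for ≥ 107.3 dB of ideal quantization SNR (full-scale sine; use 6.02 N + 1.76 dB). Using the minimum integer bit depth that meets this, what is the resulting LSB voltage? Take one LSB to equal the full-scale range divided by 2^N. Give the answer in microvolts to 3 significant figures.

6.87 µV

Range is 1.8 V.
6.02 N + 1.76 ≥ 107.3 gives N ≥ 17.532, so the minimum integer is 18.
Step size = 1.8/262144 V = 6.87 µV.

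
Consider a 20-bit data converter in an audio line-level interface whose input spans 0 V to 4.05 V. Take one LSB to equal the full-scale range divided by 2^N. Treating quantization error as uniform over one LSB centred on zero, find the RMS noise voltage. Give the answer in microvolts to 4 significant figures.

Full-scale range = 4.05 V.
One LSB is 4.05 V / 1048576 = 3.86238 µV.
V_rms = LSB/√12 = 3.86238 µV / √12 = 1.115 µV.

1.115 µV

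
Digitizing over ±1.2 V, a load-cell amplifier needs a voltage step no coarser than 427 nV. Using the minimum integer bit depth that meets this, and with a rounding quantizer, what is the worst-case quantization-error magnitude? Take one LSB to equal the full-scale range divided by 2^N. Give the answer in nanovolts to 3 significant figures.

143 nV

Range = 1.2 − (-1.2) = 2.4 V.
Need 2^N ≥ 2.4 V / 427 nV = 5.621e6 → N_min = 23.
Step size = 2.4/8388608 V = 286.10 nV.
Half an LSB is 143 nV.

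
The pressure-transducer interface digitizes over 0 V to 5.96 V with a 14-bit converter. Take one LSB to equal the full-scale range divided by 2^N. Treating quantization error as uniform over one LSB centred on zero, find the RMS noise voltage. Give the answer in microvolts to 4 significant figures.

105.0 µV

V_FS = 5.96 V.
Step size = 5.96/16384 V = 363.770 µV.
For a uniform distribution on [−LSB/2, +LSB/2], V_rms = LSB/√12 = 363.770 µV/3.4641 = 105.0 µV.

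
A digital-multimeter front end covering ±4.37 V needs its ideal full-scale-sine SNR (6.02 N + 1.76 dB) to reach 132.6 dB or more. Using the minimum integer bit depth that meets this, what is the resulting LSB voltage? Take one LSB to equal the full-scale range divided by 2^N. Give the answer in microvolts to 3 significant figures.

The full-scale span is 4.37 − (-4.37) = 8.74 V.
N ≥ (132.6 − 1.76)/6.02 = 21.734 → N_min = 22.
LSB = 8.74 V / 2^22 = 2.08 µV.

2.08 µV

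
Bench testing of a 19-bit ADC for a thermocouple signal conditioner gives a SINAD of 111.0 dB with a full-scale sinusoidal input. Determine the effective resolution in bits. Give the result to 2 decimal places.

18.15 bits

ENOB = (111.0 − 1.76)/6.02 = 18.1462 bits.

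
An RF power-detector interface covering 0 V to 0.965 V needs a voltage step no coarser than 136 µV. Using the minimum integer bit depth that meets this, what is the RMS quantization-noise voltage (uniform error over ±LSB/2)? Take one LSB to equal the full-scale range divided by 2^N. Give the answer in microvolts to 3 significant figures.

Span = 0.965 V.
Levels needed ≥ 0.965/136 µV = 7096. 2^13 = 8192 suffices, so N_min = 13.
One LSB is 0.965 V / 8192 = 117.80 µV.
RMS noise = LSB/√12 = 34.0 µV.

34.0 µV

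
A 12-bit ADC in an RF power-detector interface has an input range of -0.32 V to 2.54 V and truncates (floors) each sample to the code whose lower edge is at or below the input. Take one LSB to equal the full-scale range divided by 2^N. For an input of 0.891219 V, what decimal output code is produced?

1734

Span: 2.54 V − (-0.32 V) = 2.86 V. LSB = 2.86 V / 2^12 ≈ 0.6982 mV.
V_in − V_min = 0.891219 − (-0.32) = 1.211219 V.
Divide by LSB: 1.211219 × 4096/2.86 = 1734.6689.
Truncating gives code 1734.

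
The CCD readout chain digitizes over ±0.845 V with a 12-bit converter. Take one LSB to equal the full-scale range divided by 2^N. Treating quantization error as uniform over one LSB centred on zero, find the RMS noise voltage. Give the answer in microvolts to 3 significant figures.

Span: 0.845 V − (-0.845 V) = 1.69 V.
Step size = 1.69/4096 V = 412.60 µV.
V_rms = LSB/√12 = 412.60 µV / √12 = 119 µV.

119 µV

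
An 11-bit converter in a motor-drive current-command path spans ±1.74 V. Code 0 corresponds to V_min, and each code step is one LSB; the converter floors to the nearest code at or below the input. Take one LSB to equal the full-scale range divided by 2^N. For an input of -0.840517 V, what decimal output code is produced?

529

Full-scale range = 1.74 V − (-1.74 V) = 3.48 V. LSB = 3.48 V / 2^11 ≈ 1.699 mV.
(V_in − V_min) × 2^11/range = (-0.840517 − (-1.74)) × 2048/3.48 = 529.351.
Floor → code = 529.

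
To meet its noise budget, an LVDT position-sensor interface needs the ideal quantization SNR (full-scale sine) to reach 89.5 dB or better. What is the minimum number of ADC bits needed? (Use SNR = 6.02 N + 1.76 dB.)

15 bits

Required N = ⌈(89.5 − 1.76)/6.02⌉ = ⌈14.575⌉ = 15.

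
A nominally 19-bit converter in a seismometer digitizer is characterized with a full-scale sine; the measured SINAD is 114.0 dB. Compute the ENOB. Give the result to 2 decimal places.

18.64 bits

ENOB = (SINAD − 1.76) / 6.02 = (114.0 − 1.76) / 6.02 = 112.24 / 6.02 = 18.6445.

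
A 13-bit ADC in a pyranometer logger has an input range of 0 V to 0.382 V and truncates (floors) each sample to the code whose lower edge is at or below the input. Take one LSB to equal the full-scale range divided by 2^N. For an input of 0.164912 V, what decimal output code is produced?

3536

V_FS = 0.382 V. LSB = 0.382 V / 2^13 ≈ 46.63 µV.
V_in − V_min = 0.164912 − (0) = 0.164912 V.
Divide by LSB: 0.164912 × 8192/0.382 = 3536.5422.
Truncating gives code 3536.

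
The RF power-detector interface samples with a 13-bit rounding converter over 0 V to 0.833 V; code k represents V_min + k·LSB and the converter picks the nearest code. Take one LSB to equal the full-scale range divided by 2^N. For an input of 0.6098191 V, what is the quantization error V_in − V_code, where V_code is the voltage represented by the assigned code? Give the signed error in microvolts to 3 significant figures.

Full-scale range = 0.833 V. LSB = 0.833 V / 2^13 ≈ 101.7 µV.
Position in LSBs: (0.6098191 − (0)) × 8192/0.833 = 5997.1645; rounding gives k = 5997.
V_code = V_min + k × range/2^13 = 0 + 5997 × 0.833/8192 = 0.6098023682 V.
V_in − V_code = 0.6098191 − (0.6098023682) = +16.7 µV.

+16.7 µV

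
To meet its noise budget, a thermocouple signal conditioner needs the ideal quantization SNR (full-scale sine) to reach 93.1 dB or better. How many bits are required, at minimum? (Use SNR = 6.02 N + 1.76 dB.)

Solving 6.02 N ≥ 93.1 − 1.76: N ≥ 15.173. Round up → N = 16.

16 bits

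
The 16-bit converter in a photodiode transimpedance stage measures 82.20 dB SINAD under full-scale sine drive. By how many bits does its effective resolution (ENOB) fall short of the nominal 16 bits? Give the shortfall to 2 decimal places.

ENOB = (SINAD − 1.76)/6.02 = (82.20 − 1.76)/6.02 = 13.3621 bits.
16 − 13.3621 = 2.64 bits below nominal.

2.64 bits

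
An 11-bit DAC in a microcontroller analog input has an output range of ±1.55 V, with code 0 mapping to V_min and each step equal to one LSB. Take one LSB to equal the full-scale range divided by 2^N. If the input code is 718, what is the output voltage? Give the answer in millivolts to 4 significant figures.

-463.2 mV

Span: 1.55 V − (-1.55 V) = 3.1 V. LSB = 3.1 V / 2^11.
Output = V_min + (718/2048) × range = -1.55 + 0.350586 × 3.1 V
      = -1.55 V + 1.08682 V = -0.463184 V.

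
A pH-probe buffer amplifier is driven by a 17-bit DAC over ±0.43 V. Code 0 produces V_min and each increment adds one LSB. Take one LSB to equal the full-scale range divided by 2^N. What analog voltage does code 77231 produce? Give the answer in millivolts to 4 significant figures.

76.73 mV

Full-scale range = 0.43 V − (-0.43 V) = 0.86 V. LSB = 0.86 V / 2^17.
Output = V_min + (77231/131072) × range = -0.43 + 0.589226 × 0.86 V
      = -0.43 V + 0.506734 V = 0.0767342 V.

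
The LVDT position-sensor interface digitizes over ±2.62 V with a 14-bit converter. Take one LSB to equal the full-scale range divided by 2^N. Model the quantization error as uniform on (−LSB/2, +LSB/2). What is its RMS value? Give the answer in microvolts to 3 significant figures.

92.3 µV

Span: 2.62 V − (-2.62 V) = 5.24 V.
One LSB is 5.24 V / 16384 = 319.82 µV.
For a uniform distribution on [−LSB/2, +LSB/2], V_rms = LSB/√12 = 319.82 µV/3.4641 = 92.3 µV.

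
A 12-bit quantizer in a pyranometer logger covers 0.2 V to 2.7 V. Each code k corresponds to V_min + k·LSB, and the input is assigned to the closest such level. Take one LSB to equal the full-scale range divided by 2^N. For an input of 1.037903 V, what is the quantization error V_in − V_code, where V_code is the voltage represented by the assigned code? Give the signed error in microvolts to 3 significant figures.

Range = 2.7 − (0.2) = 2.5 V. LSB = 2.5 V / 2^12 ≈ 0.6104 mV.
(1.037903 − (0.2)) / LSB = 0.837903 × 4096/2.5 = 1372.8203. Nearest integer: k = 1373.
V_code = V_min + k × range/2^12 = 0.2 + 1373 × 2.5/4096 = 1.038012695 V.
e = 1.037903 − (1.038012695) = −110 µV.

−110 µV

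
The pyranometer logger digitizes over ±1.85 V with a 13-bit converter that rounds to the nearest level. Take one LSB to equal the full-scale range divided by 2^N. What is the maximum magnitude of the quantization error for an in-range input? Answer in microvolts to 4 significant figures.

Span: 1.85 V − (-1.85 V) = 3.7 V.
LSB = 3.7 V ÷ 2^13 = 3.7/8192 V = 451.660 µV.
|e|_max = LSB/2 = 225.8 µV.

225.8 µV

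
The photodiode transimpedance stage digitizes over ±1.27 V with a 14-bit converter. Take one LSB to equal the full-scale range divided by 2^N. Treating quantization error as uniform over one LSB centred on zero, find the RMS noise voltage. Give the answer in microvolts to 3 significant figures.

44.8 µV

Range = 1.27 − (-1.27) = 2.54 V.
One LSB is 2.54 V / 16384 = 155.03 µV.
For a uniform distribution on [−LSB/2, +LSB/2], V_rms = LSB/√12 = 155.03 µV/3.4641 = 44.8 µV.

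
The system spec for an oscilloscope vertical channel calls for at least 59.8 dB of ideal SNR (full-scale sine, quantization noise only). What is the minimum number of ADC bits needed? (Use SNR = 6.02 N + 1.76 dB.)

Solving 6.02 N ≥ 59.8 − 1.76: N ≥ 9.641. Round up → N = 10.

10 bits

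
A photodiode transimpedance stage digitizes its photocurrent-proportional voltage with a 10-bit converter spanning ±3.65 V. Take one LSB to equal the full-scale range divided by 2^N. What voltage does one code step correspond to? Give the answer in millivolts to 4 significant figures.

Span: 3.65 V − (-3.65 V) = 7.3 V.
2^10 = 1024 levels.
One LSB is 7.3 V / 1024 = 7.129 mV.

7.129 mV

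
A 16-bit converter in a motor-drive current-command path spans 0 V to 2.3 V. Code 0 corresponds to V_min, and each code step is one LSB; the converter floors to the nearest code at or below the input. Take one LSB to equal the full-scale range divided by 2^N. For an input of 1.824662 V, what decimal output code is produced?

51991

Full-scale range = 2.3 V. LSB = 2.3 V / 2^16 ≈ 35.10 µV.
code = ⌊(V_in − V_min)/LSB⌋ = ⌊(V_in − V_min) × 2^16 / range⌋
     = ⌊(1.824662 − (0)) × 65536 / 2.3⌋ = ⌊1.824662 × 65536/2.3⌋
     = ⌊51991.760⌋ = 51991.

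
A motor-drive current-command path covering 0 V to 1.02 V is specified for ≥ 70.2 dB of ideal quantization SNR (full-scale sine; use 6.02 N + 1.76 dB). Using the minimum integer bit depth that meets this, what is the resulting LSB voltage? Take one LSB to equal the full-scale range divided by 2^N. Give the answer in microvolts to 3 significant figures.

Range is 1.02 V.
Required N = ⌈(70.2 − 1.76)/6.02⌉ = ⌈11.369⌉ = 12.
LSB = 1.02 V / 2^12 = 249 µV.

249 µV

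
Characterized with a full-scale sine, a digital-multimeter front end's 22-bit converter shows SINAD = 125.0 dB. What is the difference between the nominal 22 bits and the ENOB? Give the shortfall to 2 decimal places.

1.53 bits

Effective bits = (125.0 − 1.76)/6.02 = 20.4718.
22 − 20.4718 = 1.53 bits below nominal.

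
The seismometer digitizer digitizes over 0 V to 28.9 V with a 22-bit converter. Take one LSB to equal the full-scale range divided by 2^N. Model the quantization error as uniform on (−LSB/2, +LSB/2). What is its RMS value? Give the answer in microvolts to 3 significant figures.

V_FS = 28.9 V.
LSB = 28.9 V / 2^22 = 6.8903 µV.
RMS of a uniform error over width LSB is LSB/√12 = 1.99 µV.

1.99 µV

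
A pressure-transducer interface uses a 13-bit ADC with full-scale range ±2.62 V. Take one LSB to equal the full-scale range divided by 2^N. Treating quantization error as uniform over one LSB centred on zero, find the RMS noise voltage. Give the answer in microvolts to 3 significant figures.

185 µV

The full-scale span is 2.62 − (-2.62) = 5.24 V.
LSB = 5.24 V ÷ 2^13 = 5.24/8192 V = 0.63965 mV.
σ_q = LSB/√12 = 0.63965 mV/3.4641 = 185 µV.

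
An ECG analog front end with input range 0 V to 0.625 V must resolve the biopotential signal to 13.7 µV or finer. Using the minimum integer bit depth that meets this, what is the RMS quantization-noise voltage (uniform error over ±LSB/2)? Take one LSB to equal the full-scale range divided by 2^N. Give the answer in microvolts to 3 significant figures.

2.75 µV

Full-scale range = 0.625 V.
Levels needed ≥ 0.625/13.7 µV = 45620. 2^16 = 65536 suffices, so N_min = 16.
Step size = 0.625/65536 V = 9.5367 µV.
V_rms = LSB/√12 = 2.75 µV.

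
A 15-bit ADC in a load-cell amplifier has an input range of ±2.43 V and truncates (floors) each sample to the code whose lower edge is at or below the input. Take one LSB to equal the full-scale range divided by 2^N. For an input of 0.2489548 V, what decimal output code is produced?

The full-scale span is 2.43 − (-2.43) = 4.86 V. LSB = 4.86 V / 2^15 ≈ 148.3 µV.
(V_in − V_min) × 2^15/range = (0.2489548 − (-2.43)) × 32768/4.86 = 18062.550.
Floor → code = 18062.

18062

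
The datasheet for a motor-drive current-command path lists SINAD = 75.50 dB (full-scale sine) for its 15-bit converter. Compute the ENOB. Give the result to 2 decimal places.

Inverting SNR = 6.02 N + 1.76: N_eff = (75.50 − 1.76)/6.02 = 12.2492.

12.25 bits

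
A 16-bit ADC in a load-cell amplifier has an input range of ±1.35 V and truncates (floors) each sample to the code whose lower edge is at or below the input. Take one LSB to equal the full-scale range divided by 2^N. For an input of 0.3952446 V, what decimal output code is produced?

Full-scale range = 1.35 V − (-1.35 V) = 2.7 V. LSB = 2.7 V / 2^16 ≈ 41.20 µV.
V_in − V_min = 0.3952446 − (-1.35) = 1.7452446 V.
Divide by LSB: 1.7452446 × 65536/2.7 = 42361.6112.
Truncating gives code 42361.

42361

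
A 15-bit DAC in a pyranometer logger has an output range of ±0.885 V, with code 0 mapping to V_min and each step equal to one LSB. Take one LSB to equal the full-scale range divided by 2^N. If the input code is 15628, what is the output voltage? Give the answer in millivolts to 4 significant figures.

-40.84 mV

Range = 0.885 − (-0.885) = 1.77 V. LSB = 1.77 V / 2^15.
Output = V_min + (15628/32768) × range = -0.885 + 0.476929 × 1.77 V
      = -0.885 + 0.844164 = -0.0408362 V.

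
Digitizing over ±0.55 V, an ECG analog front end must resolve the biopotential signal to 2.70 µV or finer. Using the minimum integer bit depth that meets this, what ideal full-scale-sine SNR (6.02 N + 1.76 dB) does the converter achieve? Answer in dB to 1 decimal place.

116.1 dB

Span: 0.55 V − (-0.55 V) = 1.1 V.
Levels needed ≥ 1.1/2.70 µV = 407400. 2^19 = 524288 suffices, so N_min = 19.
SNR = 6.02 × 19 + 1.76 = 116.14 dB.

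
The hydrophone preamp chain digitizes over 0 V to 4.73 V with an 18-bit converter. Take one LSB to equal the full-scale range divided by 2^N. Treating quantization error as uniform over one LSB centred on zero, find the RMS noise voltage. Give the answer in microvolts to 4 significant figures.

5.209 µV

Full-scale range = 4.73 V.
LSB = 4.73 V / 2^18 = 18.0435 µV.
V_rms = LSB/√12 = 18.0435 µV / √12 = 5.209 µV.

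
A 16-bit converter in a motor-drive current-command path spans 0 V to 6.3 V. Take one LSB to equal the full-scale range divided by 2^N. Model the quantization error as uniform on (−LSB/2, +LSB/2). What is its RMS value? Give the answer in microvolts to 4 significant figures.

27.75 µV

Span = 6.3 V.
LSB = 6.3 V ÷ 2^16 = 6.3/65536 V = 96.1304 µV.
σ_q = LSB/√12 = 96.1304 µV/3.4641 = 27.75 µV.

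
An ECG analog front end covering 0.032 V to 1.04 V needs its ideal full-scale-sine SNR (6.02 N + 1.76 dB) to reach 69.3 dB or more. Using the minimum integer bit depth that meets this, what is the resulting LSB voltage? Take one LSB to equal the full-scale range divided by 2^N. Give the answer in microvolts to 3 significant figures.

Range = 1.04 − (0.032) = 1.008 V.
N ≥ (69.3 − 1.76)/6.02 = 11.219 → N_min = 12.
Step size = 1.008/4096 V = 246 µV.

246 µV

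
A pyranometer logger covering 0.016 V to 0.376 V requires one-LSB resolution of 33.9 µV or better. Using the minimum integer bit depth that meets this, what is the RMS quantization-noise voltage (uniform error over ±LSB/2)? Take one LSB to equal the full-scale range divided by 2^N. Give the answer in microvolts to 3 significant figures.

Span: 0.376 V − (0.016 V) = 0.36 V.
Need 2^N ≥ 0.36 V / 33.9 µV = 10620 → N_min = 14.
One LSB is 0.36 V / 16384 = 21.973 µV.
RMS noise = LSB/√12 = 6.34 µV.

6.34 µV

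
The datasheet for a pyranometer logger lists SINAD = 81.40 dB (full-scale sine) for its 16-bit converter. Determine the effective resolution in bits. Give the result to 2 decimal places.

ENOB = (81.40 − 1.76)/6.02 = 13.2292 bits.

13.23 bits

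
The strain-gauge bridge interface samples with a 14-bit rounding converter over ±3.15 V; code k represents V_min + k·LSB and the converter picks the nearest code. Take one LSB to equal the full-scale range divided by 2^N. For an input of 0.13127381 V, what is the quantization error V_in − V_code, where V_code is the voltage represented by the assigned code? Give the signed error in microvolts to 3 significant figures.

Span: 3.15 V − (-3.15 V) = 6.3 V. LSB = 6.3 V / 2^14 ≈ 384.5 µV.
Position in LSBs: (0.13127381 − (-3.15)) × 16384/6.3 = 8533.3953; rounding gives k = 8533.
V_code = V_min + k × range/2^14 = -3.15 + 8533 × 6.3/16384 = 0.13112182617 V.
e = 0.13127381 − (0.13112182617) = +152 µV.

+152 µV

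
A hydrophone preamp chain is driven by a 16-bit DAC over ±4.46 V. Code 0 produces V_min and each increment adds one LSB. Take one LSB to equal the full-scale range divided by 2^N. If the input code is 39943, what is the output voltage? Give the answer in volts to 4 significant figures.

0.9766 V

Full-scale range = 4.46 V − (-4.46 V) = 8.92 V. LSB = 8.92 V / 2^16.
V_out = V_min + code × LSB = -4.46 V + 39943 × 8.92 V / 65536
      = -4.46 V + 5.43658 V = 0.976578 V.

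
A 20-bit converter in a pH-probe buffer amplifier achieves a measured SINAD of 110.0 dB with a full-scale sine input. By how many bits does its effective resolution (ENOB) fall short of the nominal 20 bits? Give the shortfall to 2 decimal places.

N_eff = (110.0 − 1.76)/6.02 = 17.9801 bits.
20 − 17.9801 = 2.02 bits below nominal.

2.02 bits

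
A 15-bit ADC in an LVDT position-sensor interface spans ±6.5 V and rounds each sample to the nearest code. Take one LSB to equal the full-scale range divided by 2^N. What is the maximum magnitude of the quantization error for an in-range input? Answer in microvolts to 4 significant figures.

Span: 6.5 V − (-6.5 V) = 13 V.
LSB = 13 V ÷ 2^15 = 13/32768 V = 396.729 µV.
|e|_max = LSB/2 = 198.4 µV.

198.4 µV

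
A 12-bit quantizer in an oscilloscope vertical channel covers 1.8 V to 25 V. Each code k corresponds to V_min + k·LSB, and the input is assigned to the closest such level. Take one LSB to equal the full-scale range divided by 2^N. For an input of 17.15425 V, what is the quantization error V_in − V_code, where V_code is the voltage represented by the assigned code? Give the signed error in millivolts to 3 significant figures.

Span: 25 V − (1.8 V) = 23.2 V. LSB = 23.2 V / 2^12 ≈ 5.664 mV.
(V_in − V_min)/LSB = (17.15425 − (1.8)) × 4096/23.2 = 2710.8193 → nearest code k = 2711.
V_code = 1.8 + (2711/4096) × 23.2 = 17.15527344 V.
e = 17.15425 − (17.15527344) = −1.02 mV.

−1.02 mV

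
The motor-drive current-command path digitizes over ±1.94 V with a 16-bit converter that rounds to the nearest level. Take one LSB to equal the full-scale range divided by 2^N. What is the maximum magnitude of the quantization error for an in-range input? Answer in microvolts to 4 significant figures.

29.60 µV

Full-scale range = 1.94 V − (-1.94 V) = 3.88 V.
LSB = 3.88 V / 2^16 = 59.2041 µV.
|e|_max = LSB/2 = 29.60 µV.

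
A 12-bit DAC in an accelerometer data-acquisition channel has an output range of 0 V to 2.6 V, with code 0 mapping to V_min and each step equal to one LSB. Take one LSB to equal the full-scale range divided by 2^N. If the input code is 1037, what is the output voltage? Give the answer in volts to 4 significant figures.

0.6583 V

Full-scale range = 2.6 V. LSB = 2.6 V / 2^12.
V_out = 0 + 1037 × (2.6/4096) V
      = 0 + 0.658252 = 0.658252 V.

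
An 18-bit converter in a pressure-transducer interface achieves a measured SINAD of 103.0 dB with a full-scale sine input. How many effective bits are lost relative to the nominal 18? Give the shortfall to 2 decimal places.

Effective bits = (103.0 − 1.76)/6.02 = 16.8173.
Shortfall = 18 − 16.8173 = 1.1827 bits.

1.18 bits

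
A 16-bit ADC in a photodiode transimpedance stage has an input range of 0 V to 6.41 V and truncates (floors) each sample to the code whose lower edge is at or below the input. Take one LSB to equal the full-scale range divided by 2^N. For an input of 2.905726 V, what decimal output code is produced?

29708

Full-scale range = 6.41 V. LSB = 6.41 V / 2^16 ≈ 97.81 µV.
V_in − V_min = 2.905726 − (0) = 2.905726 V.
Divide by LSB: 2.905726 × 65536/6.41 = 29708.2152.
Truncating gives code 29708.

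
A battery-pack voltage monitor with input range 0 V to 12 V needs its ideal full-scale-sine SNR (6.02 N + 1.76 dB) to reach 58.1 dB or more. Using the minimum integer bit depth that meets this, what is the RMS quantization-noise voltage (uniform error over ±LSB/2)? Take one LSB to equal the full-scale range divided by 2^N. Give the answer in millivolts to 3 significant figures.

3.38 mV

V_FS = 12 V.
Solving 6.02 N ≥ 58.1 − 1.76: N ≥ 9.359. Round up → N = 10.
One LSB is 12 V / 1024 = 11.719 mV.
RMS noise = LSB/√12 = 3.38 mV.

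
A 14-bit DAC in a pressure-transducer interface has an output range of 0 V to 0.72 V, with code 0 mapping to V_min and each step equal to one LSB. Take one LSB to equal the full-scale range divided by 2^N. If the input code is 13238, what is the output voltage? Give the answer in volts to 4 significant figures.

0.5817 V

V_FS = 0.72 V. LSB = 0.72 V / 2^14.
V_out = 0 + 13238 × (0.72/16384) V
      = 0 V + 0.581748 V = 0.581748 V.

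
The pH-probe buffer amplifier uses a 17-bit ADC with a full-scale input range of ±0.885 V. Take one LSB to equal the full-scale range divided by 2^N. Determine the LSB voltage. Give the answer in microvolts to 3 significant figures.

13.5 µV

Full-scale range = 0.885 V − (-0.885 V) = 1.77 V.
Number of codes = 2^17 = 131072.
Step size = 1.77/131072 V = 13.5 µV.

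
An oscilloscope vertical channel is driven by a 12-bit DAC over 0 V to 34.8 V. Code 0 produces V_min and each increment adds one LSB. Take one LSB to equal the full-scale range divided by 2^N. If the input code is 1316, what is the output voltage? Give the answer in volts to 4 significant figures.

11.18 V

Span = 34.8 V. LSB = 34.8 V / 2^12.
V_out = 0 + 1316 × (34.8/4096) V
      = 0 + 11.1809 = 11.1809 V.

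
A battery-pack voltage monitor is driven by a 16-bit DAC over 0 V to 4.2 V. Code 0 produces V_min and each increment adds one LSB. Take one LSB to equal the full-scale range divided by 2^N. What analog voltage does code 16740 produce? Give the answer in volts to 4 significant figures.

Range is 4.2 V. LSB = 4.2 V / 2^16.
Output = V_min + (16740/65536) × range = 0 + 0.255432 × 4.2 V
      = 0 + 1.07281 = 1.07281 V.

1.073 V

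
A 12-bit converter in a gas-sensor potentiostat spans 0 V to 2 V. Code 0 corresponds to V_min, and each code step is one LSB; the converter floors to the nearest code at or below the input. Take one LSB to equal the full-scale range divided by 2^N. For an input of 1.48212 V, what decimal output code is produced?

3035

V_FS = 2 V. LSB = 2 V / 2^12 ≈ 488.3 µV.
(V_in − V_min) × 2^12/range = (1.48212 − (0)) × 4096/2 = 3035.382.
Floor → code = 3035.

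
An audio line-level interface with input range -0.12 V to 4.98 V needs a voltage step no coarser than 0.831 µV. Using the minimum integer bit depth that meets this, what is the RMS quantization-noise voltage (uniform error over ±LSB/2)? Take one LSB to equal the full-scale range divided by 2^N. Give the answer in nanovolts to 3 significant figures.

Range = 4.98 − (-0.12) = 5.1 V.
Required number of levels: 5.1/0.831 µV = 6.1372e6; smallest N with 2^N ≥ that is 23.
Step size = 5.1/8388608 V = 0.60797 µV.
σ_q = LSB/√12 = 0.60797 µV/3.4641 = 176 nV.

176 nV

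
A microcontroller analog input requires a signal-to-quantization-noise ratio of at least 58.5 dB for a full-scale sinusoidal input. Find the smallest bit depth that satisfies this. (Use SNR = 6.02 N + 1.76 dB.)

10 bits

Required N = ⌈(58.5 − 1.76)/6.02⌉ = ⌈9.425⌉ = 10.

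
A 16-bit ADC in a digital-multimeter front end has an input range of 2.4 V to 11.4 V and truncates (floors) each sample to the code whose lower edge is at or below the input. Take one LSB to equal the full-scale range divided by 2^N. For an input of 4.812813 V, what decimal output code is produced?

Full-scale range = 11.4 V − (2.4 V) = 9 V. LSB = 9 V / 2^16 ≈ 137.3 µV.
code = ⌊(V_in − V_min)/LSB⌋ = ⌊(V_in − V_min) × 2^16 / range⌋
     = ⌊(4.812813 − (2.4)) × 65536 / 9⌋ = ⌊2.412813 × 65536/9⌋
     = ⌊17569.568⌋ = 17569.

17569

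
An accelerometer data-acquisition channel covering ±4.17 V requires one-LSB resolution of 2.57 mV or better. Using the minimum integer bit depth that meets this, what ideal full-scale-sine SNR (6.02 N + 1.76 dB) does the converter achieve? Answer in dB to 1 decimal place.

74.0 dB

Range = 4.17 − (-4.17) = 8.34 V.
Need 2^N ≥ 8.34 V / 2.57 mV = 3245 → N_min = 12.
SNR = 6.02 × 12 + 1.76 = 74.00 dB.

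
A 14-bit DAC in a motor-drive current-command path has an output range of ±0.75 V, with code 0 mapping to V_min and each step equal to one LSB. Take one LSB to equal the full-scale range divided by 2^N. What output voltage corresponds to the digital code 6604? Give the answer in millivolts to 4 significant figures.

Full-scale range = 0.75 V − (-0.75 V) = 1.5 V. LSB = 1.5 V / 2^14.
V_out = V_min + code × LSB = -0.75 V + 6604 × 1.5 V / 16384
      = -0.75 + 0.604614 = -0.145386 V.

-145.4 mV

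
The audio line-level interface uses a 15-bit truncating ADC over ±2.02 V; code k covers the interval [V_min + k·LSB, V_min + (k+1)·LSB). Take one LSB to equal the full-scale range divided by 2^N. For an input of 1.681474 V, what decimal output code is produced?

30022

The full-scale span is 2.02 − (-2.02) = 4.04 V. LSB = 4.04 V / 2^15 ≈ 123.3 µV.
code = ⌊(V_in − V_min)/LSB⌋ = ⌊(V_in − V_min) × 2^15 / range⌋
     = ⌊(1.681474 − (-2.02)) × 32768 / 4.04⌋ = ⌊3.701474 × 32768/4.04⌋
     = ⌊30022.252⌋ = 30022.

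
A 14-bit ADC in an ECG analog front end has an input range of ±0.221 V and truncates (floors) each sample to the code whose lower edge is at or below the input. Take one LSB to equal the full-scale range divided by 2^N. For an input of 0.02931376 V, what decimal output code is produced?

9278

Span: 0.221 V − (-0.221 V) = 0.442 V. LSB = 0.442 V / 2^14 ≈ 26.98 µV.
(V_in − V_min) × 2^14/range = (0.02931376 − (-0.221)) × 16384/0.442 = 9278.599.
Floor → code = 9278.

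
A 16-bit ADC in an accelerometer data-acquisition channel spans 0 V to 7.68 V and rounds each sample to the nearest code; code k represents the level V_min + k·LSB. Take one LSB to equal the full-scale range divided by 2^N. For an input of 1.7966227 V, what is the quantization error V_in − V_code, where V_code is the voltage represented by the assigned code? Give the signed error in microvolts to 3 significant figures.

+21.1 µV

Range is 7.68 V. LSB = 7.68 V / 2^16 ≈ 117.2 µV.
Position in LSBs: (1.7966227 − (0)) × 65536/7.68 = 15331.1804; rounding gives k = 15331.
V_code = 0 + (15331/65536) × 7.68 = 1.7966015625 V.
e = 1.7966227 − (1.7966015625) = +21.1 µV.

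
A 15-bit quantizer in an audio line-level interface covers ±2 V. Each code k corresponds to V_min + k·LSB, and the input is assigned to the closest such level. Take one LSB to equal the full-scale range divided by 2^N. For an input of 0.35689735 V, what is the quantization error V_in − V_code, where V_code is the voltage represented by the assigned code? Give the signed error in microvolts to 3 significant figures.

The full-scale span is 2 − (-2) = 4 V. LSB = 4 V / 2^15 ≈ 122.1 µV.
(V_in − V_min)/LSB = (0.35689735 − (-2)) × 32768/4 = 19307.7031 → nearest code k = 19308.
Reconstructed level: -2 + 19308 × 4/32768 V = 0.35693359375 V.
Error = V_in − V_code = 0.35689735 − (0.35693359375) = −36.2 µV.

−36.2 µV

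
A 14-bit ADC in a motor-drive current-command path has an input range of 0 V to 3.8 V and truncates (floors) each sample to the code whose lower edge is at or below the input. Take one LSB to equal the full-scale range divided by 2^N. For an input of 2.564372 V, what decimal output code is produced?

Full-scale range = 3.8 V. LSB = 3.8 V / 2^14 ≈ 231.9 µV.
V_in − V_min = 2.564372 − (0) = 2.564372 V.
Divide by LSB: 2.564372 × 16384/3.8 = 11056.4923.
Truncating gives code 11056.

11056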